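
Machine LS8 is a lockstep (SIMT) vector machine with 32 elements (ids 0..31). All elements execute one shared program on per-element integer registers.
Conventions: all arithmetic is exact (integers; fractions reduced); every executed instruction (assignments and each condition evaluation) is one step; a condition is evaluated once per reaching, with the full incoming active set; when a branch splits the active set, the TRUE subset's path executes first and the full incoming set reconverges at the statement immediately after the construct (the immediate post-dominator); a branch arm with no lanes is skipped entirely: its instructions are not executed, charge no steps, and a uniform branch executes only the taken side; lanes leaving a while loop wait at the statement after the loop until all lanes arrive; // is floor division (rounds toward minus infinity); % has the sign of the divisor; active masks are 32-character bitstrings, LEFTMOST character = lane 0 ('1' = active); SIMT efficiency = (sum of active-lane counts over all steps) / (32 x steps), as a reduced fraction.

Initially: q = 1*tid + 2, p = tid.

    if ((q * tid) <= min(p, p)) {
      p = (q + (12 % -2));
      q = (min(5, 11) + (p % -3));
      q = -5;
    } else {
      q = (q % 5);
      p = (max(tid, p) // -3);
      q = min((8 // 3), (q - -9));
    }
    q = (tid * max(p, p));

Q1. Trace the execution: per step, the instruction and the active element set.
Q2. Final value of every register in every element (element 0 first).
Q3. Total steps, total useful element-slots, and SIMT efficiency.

step 0: eval ((q * tid) <= min(p, p)) 11111111111111111111111111111111
step 1: p <- (q + (12 % -2))         10000000000000000000000000000000
step 2: q <- (min(5, 11) + (p % -3)) 10000000000000000000000000000000
step 3: q <- -5                      10000000000000000000000000000000
step 4: q <- (q % 5)                 01111111111111111111111111111111
step 5: p <- (max(tid, p) // -3)     01111111111111111111111111111111
step 6: q <- min((8 // 3), (q - -9)) 01111111111111111111111111111111
step 7: q <- (tid * max(p, p))       11111111111111111111111111111111

Answer: 8 steps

q: 0,-1,-2,-3,-8,-10,-12,-21,-24,-27,-40,-44,-48,-65,-70,-75,-96,-102,-108,-133,-140,-147,-176,-184,-192,-225,-234,-243,-280,-290,-300,-341
p: 2,-1,-1,-1,-2,-2,-2,-3,-3,-3,-4,-4,-4,-5,-5,-5,-6,-6,-6,-7,-7,-7,-8,-8,-8,-9,-9,-9,-10,-10,-10,-11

steps = 8; useful = 160; efficiency = 160/256 = 5/8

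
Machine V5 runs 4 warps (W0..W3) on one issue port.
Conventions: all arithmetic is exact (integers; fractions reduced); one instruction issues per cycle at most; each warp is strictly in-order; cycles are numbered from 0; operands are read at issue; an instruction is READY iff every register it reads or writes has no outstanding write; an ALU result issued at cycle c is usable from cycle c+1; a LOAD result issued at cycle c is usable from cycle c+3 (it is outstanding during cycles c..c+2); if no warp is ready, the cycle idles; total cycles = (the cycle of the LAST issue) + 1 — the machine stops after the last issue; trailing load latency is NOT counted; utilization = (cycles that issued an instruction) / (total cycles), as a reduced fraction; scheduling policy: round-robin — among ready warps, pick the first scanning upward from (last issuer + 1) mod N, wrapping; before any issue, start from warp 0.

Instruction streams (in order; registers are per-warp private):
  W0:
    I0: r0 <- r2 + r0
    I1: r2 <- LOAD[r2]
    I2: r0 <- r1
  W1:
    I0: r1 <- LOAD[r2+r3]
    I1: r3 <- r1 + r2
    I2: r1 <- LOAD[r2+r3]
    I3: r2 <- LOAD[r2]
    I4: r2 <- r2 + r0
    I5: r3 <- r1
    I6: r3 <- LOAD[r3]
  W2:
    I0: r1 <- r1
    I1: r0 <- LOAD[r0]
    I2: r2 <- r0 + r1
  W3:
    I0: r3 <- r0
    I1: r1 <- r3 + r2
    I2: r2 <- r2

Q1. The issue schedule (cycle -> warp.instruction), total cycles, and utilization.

cycle 0: W0.I0
cycle 1: W1.I0
cycle 2: W2.I0
cycle 3: W3.I0
cycle 4: W0.I1
cycle 5: W1.I1
cycle 6: W2.I1
cycle 7: W3.I1
cycle 8: W0.I2
cycle 9: W1.I2
cycle 10: W2.I2
cycle 11: W3.I2
cycle 12: W1.I3
cycle 13: idle
cycle 14: idle
cycle 15: W1.I4
cycle 16: W1.I5
cycle 17: W1.I6

Answer: 18 cycles, utilization 8/9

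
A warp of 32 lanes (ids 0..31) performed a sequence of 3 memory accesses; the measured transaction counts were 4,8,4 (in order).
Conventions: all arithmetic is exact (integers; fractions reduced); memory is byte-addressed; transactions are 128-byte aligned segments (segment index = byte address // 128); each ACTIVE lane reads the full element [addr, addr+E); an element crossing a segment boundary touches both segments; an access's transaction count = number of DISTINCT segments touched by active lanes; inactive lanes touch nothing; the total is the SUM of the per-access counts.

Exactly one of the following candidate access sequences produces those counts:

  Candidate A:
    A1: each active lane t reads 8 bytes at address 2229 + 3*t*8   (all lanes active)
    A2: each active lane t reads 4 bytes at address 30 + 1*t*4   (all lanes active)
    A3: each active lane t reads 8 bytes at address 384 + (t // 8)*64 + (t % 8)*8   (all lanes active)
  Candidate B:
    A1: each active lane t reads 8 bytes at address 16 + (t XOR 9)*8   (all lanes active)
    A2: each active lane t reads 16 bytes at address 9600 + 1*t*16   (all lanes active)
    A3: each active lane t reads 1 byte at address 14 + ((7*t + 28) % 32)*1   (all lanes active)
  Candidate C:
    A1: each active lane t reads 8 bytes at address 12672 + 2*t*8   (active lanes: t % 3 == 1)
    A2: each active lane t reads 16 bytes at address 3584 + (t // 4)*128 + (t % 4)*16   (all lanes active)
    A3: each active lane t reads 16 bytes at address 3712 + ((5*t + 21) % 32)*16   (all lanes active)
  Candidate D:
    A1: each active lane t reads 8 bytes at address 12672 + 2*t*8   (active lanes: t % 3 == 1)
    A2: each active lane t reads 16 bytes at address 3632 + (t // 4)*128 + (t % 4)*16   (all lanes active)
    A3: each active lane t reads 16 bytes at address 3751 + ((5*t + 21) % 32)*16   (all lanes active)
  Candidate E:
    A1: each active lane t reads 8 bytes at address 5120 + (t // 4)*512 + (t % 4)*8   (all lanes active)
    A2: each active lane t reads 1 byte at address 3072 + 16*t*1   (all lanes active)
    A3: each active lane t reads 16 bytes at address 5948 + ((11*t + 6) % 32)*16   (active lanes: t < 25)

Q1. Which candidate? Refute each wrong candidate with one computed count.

A: A1 gives 7 transactions, not 4
B: A1 gives 3 transactions, not 4
D: A3 gives 5 transactions, not 4
E: A1 gives 8 transactions, not 4
C: all counts match (4,8,4)

Answer: C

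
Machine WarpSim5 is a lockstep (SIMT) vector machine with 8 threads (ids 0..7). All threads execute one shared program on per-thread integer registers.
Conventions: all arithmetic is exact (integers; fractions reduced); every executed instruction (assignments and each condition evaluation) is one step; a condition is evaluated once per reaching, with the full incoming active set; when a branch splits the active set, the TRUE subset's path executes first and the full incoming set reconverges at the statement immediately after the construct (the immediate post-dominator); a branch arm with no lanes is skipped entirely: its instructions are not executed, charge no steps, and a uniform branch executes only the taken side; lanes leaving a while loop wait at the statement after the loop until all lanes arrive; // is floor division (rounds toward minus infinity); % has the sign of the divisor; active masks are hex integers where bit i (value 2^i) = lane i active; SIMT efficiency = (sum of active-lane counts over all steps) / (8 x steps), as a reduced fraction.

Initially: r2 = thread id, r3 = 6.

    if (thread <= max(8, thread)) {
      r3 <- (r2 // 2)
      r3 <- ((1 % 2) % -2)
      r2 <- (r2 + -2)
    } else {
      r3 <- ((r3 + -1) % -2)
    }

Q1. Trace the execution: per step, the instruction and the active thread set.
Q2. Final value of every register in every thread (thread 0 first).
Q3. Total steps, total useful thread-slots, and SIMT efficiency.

step 0: eval (thread <= max(8, thread)) 0xff
step 1: r3 <- (r2 // 2)              0xff
step 2: r3 <- ((1 % 2) % -2)         0xff
step 3: r2 <- (r2 + -2)              0xff

Answer: 4 steps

r2: -2,-1,0,1,2,3,4,5
r3: -1,-1,-1,-1,-1,-1,-1,-1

steps = 4; useful = 32; efficiency = 32/32 = 1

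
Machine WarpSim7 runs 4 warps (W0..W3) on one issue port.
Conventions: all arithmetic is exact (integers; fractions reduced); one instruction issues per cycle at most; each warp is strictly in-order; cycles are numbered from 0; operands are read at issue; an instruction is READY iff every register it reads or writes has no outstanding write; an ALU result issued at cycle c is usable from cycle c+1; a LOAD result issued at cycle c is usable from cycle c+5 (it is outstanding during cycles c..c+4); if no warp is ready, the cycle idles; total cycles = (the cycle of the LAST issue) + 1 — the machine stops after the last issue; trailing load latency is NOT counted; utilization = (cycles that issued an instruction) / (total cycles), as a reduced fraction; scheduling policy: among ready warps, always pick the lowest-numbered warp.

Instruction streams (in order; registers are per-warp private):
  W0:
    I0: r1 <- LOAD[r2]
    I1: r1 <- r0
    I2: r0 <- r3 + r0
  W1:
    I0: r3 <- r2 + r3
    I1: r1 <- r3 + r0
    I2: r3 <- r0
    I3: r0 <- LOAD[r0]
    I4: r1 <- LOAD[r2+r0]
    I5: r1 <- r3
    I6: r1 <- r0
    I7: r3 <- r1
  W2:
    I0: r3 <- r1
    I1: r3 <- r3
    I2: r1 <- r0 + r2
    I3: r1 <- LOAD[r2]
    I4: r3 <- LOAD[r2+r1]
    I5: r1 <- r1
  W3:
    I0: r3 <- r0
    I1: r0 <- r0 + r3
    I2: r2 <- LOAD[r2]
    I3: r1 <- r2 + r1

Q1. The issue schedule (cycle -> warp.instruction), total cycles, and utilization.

cycle 0: W0.I0
cycle 1: W1.I0
cycle 2: W1.I1
cycle 3: W1.I2
cycle 4: W1.I3
cycle 5: W0.I1
cycle 6: W0.I2
cycle 7: W2.I0
cycle 8: W2.I1
cycle 9: W1.I4
cycle 10: W2.I2
cycle 11: W2.I3
cycle 12: W3.I0
cycle 13: W3.I1
cycle 14: W1.I5
cycle 15: W1.I6
cycle 16: W1.I7
cycle 17: W2.I4
cycle 18: W2.I5
cycle 19: W3.I2
cycle 20: idle
cycle 21: idle
cycle 22: idle
cycle 23: idle
cycle 24: W3.I3

Answer: 25 cycles, utilization 21/25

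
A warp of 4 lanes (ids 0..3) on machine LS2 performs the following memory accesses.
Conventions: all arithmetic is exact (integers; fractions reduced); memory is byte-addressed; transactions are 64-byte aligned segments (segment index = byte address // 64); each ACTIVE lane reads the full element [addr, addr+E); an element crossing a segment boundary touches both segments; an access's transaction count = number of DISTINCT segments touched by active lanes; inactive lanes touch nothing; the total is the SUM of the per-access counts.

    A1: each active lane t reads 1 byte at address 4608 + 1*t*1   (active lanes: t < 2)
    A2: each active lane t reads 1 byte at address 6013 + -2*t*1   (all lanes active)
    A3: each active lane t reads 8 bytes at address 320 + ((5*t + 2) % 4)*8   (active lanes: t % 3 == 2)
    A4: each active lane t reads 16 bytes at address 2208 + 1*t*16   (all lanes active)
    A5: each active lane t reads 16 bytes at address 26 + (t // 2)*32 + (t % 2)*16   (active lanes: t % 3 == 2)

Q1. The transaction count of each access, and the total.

A1: 1 transaction
A2: 1 transaction
A3: 1 transaction
A4: 2 transactions
A5: 2 transactions

Answer: 1,1,1,2,2; total 7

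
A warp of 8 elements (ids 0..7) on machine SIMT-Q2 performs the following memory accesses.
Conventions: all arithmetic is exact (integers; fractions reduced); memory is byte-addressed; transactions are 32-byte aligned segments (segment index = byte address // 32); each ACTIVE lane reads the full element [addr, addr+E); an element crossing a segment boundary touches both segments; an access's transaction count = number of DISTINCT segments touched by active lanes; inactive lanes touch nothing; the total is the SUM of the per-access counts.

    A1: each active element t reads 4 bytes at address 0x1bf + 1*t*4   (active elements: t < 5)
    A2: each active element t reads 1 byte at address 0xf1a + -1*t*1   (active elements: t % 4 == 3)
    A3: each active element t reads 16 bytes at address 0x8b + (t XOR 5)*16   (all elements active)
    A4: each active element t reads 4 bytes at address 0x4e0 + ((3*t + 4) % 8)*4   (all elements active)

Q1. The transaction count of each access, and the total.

A1: 2 transactions
A2: 1 transaction
A3: 5 transactions
A4: 1 transaction

Answer: 2,1,5,1; total 9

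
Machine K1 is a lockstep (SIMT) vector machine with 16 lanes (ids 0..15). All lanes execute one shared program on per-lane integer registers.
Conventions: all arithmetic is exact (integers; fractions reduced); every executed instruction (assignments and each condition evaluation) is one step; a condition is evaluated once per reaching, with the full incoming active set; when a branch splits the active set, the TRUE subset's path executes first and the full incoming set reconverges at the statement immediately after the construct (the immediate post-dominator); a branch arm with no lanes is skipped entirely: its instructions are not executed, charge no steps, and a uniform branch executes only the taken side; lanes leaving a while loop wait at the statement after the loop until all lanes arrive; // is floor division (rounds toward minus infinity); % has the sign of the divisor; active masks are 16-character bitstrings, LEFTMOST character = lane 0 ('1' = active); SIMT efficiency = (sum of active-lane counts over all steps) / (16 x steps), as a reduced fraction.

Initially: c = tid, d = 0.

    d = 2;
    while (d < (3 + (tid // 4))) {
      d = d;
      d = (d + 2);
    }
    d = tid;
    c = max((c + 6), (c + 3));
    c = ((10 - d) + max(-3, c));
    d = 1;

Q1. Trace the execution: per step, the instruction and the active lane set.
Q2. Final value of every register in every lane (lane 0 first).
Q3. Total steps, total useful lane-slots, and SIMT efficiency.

step 0: d <- 2                       1111111111111111
step 1: eval (d < (3 + (tid // 4)))  1111111111111111
step 2: d <- d                       1111111111111111
step 3: d <- (d + 2)                 1111111111111111
step 4: eval (d < (3 + (tid // 4)))  1111111111111111
step 5: d <- d                       0000000011111111
step 6: d <- (d + 2)                 0000000011111111
step 7: eval (d < (3 + (tid // 4)))  0000000011111111
step 8: d <- tid                     1111111111111111
step 9: c <- max((c + 6), (c + 3))   1111111111111111
step 10: c <- ((10 - d) + max(-3, c)) 1111111111111111
step 11: d <- 1                       1111111111111111

Answer: 12 steps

c: 16,16,16,16,16,16,16,16,16,16,16,16,16,16,16,16
d: 1,1,1,1,1,1,1,1,1,1,1,1,1,1,1,1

steps = 12; useful = 168; efficiency = 168/192 = 7/8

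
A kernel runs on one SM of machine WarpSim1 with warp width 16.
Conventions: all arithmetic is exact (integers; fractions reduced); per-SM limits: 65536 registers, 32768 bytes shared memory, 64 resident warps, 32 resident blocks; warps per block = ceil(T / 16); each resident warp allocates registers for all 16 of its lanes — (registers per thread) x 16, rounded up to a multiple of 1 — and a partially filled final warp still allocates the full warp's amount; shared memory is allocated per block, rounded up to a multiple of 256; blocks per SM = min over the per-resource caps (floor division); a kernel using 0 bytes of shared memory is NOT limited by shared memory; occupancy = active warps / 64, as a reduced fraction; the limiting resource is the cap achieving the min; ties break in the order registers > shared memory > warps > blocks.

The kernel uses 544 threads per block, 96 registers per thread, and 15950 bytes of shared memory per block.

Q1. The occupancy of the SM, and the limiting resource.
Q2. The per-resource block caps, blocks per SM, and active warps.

Answer: occupancy 17/32, limited by registers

registers: 1 block
shared memory: 2 blocks
warps: 1 block
blocks: 32 blocks

Answer: 1 block, 34 active warps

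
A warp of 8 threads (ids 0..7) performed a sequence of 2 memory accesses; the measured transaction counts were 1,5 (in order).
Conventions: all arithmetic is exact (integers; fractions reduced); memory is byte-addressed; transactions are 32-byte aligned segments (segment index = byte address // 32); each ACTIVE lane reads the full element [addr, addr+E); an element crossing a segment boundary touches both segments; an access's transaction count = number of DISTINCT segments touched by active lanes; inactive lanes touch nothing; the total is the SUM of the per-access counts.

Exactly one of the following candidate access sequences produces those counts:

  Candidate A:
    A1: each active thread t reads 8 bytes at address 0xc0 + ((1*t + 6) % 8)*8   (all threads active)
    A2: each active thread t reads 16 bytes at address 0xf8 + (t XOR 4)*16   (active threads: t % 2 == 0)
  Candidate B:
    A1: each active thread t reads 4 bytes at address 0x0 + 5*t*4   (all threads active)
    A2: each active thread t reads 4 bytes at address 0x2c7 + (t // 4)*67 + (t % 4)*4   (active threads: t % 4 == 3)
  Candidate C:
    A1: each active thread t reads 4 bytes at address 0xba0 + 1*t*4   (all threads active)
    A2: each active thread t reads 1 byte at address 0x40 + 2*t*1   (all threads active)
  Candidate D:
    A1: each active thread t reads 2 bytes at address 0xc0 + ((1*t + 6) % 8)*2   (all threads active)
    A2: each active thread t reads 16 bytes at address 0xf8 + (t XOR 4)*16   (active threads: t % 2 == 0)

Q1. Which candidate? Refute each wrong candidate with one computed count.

A: A1 gives 2 transactions, not 1
B: A1 gives 5 transactions, not 1
C: A2 gives 1 transaction, not 5
D: all counts match (1,5)

Answer: D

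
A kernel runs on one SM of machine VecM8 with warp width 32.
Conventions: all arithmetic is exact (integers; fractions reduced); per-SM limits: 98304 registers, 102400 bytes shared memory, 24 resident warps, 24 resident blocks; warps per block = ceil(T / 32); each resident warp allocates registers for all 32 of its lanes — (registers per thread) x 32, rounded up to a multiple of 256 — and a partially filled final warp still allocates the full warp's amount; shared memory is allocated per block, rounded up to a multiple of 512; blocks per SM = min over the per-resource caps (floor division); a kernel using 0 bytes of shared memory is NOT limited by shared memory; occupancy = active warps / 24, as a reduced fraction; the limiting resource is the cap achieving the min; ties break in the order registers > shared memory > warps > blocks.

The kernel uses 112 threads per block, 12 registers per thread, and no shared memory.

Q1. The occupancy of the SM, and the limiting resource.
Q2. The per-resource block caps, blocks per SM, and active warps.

Answer: occupancy 1, limited by warps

registers: 48 blocks
shared memory: no limit (kernel uses none)
warps: 6 blocks
blocks: 24 blocks

Answer: 6 blocks, 24 active warps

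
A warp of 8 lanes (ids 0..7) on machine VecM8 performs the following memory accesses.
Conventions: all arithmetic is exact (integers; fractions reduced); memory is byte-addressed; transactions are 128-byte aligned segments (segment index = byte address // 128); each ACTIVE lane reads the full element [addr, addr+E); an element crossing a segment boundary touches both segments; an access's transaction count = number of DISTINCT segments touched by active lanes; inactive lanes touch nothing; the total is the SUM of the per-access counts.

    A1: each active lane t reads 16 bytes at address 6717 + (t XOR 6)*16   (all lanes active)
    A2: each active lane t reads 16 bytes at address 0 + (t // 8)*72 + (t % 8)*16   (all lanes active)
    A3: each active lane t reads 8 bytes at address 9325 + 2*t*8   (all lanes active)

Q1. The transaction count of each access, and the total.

A1: 2 transactions
A2: 1 transaction
A3: 2 transactions

Answer: 2,1,2; total 5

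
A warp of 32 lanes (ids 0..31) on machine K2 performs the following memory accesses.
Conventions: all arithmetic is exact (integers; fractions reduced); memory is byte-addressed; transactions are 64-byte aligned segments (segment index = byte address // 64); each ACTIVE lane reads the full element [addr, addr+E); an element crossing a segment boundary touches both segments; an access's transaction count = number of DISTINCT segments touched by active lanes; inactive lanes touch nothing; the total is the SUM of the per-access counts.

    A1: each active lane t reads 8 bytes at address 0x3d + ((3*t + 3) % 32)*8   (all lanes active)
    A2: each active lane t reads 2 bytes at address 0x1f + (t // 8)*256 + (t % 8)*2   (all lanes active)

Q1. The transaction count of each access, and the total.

A1: 5 transactions
A2: 4 transactions

Answer: 5,4; total 9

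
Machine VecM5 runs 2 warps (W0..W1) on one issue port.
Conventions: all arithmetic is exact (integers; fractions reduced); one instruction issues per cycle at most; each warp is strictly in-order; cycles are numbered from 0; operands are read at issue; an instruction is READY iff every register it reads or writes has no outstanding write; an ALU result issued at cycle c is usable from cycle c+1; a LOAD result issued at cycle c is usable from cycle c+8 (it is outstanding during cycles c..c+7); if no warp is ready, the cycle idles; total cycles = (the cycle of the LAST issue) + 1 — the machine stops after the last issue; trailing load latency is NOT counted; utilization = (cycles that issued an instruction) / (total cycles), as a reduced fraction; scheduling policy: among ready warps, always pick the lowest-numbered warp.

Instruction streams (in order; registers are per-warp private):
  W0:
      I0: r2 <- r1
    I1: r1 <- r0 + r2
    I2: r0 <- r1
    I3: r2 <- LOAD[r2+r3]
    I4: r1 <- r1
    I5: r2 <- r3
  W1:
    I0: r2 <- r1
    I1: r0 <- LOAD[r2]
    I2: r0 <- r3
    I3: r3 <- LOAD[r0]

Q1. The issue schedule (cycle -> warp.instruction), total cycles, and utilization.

cycle 0: W0.I0
cycle 1: W0.I1
cycle 2: W0.I2
cycle 3: W0.I3
cycle 4: W0.I4
cycle 5: W1.I0
cycle 6: W1.I1
cycle 7: idle
cycle 8: idle
cycle 9: idle
cycle 10: idle
cycle 11: W0.I5
cycle 12: idle
cycle 13: idle
cycle 14: W1.I2
cycle 15: W1.I3

Answer: 16 cycles, utilization 5/8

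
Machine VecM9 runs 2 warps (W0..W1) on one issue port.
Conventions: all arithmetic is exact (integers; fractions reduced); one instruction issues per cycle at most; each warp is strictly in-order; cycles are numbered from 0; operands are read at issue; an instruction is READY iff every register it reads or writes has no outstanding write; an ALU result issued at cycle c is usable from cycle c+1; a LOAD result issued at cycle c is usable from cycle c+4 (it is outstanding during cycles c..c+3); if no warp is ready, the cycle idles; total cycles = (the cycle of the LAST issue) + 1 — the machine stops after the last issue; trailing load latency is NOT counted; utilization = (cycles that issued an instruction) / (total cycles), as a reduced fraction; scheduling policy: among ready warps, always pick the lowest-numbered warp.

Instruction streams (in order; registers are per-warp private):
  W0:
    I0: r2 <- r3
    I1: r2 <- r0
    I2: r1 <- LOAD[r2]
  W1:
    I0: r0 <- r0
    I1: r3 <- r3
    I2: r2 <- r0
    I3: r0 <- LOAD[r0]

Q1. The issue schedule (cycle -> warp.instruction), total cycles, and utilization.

cycle 0: W0.I0
cycle 1: W0.I1
cycle 2: W0.I2
cycle 3: W1.I0
cycle 4: W1.I1
cycle 5: W1.I2
cycle 6: W1.I3

Answer: 7 cycles, utilization 1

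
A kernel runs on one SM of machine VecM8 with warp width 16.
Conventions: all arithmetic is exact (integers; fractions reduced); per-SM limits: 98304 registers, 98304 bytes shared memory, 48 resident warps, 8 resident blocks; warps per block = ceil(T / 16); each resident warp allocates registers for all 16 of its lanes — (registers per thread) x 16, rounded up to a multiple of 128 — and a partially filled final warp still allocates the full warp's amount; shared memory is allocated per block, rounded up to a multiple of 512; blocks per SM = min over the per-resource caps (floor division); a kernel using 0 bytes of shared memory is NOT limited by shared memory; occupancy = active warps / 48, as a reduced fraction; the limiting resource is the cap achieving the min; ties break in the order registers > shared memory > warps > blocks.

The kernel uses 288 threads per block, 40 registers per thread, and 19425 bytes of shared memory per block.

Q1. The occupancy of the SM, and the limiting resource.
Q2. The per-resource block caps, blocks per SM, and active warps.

Answer: occupancy 3/4, limited by warps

registers: 8 blocks
shared memory: 5 blocks
warps: 2 blocks
blocks: 8 blocks

Answer: 2 blocks, 36 active warps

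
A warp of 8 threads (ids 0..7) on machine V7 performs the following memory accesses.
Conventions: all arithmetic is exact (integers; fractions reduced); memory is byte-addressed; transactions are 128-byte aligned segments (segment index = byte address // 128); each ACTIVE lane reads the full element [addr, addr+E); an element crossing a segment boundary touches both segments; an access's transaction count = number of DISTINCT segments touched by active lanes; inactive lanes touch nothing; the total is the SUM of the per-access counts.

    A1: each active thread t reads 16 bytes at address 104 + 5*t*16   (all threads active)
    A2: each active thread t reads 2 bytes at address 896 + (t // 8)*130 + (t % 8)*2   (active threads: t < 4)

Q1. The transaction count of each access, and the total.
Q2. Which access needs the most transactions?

A1: 6 transactions
A2: 1 transaction

Answer: 6,1; total 7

Answer: A1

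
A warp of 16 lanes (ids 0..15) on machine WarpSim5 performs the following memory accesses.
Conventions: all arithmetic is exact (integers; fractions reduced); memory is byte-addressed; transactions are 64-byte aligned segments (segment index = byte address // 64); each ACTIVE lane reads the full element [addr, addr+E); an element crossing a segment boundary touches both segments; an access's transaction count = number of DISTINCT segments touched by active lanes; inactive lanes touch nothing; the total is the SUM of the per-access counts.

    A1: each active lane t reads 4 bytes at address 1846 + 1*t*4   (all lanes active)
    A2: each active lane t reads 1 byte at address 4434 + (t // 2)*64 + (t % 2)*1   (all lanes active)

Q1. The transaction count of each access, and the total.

A1: 2 transactions
A2: 8 transactions

Answer: 2,8; total 10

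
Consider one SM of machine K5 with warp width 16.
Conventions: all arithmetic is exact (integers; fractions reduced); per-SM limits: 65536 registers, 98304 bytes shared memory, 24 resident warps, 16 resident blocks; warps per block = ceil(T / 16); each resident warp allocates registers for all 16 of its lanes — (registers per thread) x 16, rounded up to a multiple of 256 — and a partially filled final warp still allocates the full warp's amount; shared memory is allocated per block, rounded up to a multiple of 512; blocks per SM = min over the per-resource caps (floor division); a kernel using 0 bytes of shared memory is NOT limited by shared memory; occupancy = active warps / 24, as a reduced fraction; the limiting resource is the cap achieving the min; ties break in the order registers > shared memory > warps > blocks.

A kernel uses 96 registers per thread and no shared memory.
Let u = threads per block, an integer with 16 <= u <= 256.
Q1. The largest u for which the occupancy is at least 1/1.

Answer: u = 192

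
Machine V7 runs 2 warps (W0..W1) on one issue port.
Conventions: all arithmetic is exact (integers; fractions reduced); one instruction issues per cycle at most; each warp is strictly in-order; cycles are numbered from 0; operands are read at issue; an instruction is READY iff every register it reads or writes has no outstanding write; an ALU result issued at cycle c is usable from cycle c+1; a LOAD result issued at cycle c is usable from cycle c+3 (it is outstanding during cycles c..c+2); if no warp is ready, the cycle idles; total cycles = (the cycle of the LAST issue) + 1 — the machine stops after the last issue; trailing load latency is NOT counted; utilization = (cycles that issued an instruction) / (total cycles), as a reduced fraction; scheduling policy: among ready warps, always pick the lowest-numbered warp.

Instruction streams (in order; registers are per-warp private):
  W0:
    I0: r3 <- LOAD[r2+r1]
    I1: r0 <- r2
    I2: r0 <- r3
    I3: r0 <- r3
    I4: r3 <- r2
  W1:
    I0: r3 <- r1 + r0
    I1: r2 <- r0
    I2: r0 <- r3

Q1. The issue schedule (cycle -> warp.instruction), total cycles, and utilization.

cycle 0: W0.I0
cycle 1: W0.I1
cycle 2: W1.I0
cycle 3: W0.I2
cycle 4: W0.I3
cycle 5: W0.I4
cycle 6: W1.I1
cycle 7: W1.I2

Answer: 8 cycles, utilization 1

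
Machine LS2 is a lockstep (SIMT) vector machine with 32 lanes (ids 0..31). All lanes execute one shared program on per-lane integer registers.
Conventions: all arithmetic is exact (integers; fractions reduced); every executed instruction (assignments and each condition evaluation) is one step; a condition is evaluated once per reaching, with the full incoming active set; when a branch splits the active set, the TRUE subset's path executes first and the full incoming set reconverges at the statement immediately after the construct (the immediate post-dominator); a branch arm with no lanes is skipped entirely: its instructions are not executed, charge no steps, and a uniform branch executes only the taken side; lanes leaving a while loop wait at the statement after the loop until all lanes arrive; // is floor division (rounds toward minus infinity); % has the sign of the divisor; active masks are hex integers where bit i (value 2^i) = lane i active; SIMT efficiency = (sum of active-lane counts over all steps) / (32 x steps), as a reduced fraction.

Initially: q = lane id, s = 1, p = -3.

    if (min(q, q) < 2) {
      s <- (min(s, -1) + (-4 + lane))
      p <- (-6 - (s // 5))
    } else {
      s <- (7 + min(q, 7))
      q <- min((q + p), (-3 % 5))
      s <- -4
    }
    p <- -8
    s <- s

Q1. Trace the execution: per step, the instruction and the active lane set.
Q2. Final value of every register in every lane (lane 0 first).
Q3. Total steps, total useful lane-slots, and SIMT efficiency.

step 0: eval (min(q, q) < 2)         0xffffffff
step 1: s <- (min(s, -1) + (-4 + lane)) 0x00000003
step 2: p <- (-6 - (s // 5))         0x00000003
step 3: s <- (7 + min(q, 7))         0xfffffffc
step 4: q <- min((q + p), (-3 % 5))  0xfffffffc
step 5: s <- -4                      0xfffffffc
step 6: p <- -8                      0xffffffff
step 7: s <- s                       0xffffffff

Answer: 8 steps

q: 0,1,-1,0,1,2,2,2,2,2,2,2,2,2,2,2,2,2,2,2,2,2,2,2,2,2,2,2,2,2,2,2
s: -5,-4,-4,-4,-4,-4,-4,-4,-4,-4,-4,-4,-4,-4,-4,-4,-4,-4,-4,-4,-4,-4,-4,-4,-4,-4,-4,-4,-4,-4,-4,-4
p: -8,-8,-8,-8,-8,-8,-8,-8,-8,-8,-8,-8,-8,-8,-8,-8,-8,-8,-8,-8,-8,-8,-8,-8,-8,-8,-8,-8,-8,-8,-8,-8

steps = 8; useful = 190; efficiency = 190/256 = 95/128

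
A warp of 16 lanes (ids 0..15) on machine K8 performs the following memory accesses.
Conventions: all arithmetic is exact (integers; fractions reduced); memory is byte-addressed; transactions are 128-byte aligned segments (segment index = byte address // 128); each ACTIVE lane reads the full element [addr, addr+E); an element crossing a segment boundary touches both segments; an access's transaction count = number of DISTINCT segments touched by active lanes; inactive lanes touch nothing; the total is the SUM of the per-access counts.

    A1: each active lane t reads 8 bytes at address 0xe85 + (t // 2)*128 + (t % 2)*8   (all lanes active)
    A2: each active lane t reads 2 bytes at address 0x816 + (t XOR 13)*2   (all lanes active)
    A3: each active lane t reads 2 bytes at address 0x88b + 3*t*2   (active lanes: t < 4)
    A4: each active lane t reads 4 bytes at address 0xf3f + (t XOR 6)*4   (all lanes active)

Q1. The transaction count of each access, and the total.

A1: 8 transactions
A2: 1 transaction
A3: 1 transaction
A4: 1 transaction

Answer: 8,1,1,1; total 11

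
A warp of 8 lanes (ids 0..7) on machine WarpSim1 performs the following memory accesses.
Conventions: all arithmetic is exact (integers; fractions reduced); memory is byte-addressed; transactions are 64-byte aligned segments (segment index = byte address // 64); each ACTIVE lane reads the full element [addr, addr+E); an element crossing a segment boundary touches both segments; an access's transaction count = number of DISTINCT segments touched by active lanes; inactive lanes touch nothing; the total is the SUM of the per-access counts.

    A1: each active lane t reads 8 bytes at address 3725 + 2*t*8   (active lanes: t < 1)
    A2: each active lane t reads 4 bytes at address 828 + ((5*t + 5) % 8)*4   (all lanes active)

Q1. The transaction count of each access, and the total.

A1: 1 transaction
A2: 2 transactions

Answer: 1,2; total 3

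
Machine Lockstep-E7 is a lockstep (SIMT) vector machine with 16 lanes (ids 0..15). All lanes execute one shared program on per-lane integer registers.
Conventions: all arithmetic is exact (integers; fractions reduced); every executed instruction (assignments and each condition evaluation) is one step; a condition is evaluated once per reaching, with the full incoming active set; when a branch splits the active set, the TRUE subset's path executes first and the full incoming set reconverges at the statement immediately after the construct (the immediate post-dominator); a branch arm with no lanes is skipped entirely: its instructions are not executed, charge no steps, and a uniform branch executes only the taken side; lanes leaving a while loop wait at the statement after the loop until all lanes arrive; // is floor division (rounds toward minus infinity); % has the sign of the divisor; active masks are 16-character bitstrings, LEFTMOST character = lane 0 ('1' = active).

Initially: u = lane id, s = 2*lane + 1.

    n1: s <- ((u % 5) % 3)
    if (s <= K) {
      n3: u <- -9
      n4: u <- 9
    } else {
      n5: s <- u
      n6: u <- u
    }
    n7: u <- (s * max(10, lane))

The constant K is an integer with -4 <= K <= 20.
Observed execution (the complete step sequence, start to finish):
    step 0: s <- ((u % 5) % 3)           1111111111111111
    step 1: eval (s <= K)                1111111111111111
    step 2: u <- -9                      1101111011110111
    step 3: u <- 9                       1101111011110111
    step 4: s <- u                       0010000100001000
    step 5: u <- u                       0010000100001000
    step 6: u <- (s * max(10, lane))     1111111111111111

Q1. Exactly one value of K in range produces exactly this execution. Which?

Answer: K = 1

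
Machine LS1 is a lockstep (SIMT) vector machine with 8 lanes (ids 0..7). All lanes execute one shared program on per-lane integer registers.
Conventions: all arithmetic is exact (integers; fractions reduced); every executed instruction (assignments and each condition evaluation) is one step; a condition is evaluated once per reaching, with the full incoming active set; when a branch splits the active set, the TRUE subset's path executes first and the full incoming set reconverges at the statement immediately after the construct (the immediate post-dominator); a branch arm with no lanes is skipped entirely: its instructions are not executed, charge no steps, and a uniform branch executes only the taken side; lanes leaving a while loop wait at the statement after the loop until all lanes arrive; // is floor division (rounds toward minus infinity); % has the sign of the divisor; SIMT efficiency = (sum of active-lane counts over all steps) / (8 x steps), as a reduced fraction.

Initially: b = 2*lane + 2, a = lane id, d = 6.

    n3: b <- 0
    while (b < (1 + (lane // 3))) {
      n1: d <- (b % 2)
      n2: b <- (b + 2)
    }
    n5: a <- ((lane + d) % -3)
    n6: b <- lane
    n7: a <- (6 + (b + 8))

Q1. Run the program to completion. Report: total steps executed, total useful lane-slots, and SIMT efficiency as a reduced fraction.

Answer: 11 steps, 70 useful, 35/44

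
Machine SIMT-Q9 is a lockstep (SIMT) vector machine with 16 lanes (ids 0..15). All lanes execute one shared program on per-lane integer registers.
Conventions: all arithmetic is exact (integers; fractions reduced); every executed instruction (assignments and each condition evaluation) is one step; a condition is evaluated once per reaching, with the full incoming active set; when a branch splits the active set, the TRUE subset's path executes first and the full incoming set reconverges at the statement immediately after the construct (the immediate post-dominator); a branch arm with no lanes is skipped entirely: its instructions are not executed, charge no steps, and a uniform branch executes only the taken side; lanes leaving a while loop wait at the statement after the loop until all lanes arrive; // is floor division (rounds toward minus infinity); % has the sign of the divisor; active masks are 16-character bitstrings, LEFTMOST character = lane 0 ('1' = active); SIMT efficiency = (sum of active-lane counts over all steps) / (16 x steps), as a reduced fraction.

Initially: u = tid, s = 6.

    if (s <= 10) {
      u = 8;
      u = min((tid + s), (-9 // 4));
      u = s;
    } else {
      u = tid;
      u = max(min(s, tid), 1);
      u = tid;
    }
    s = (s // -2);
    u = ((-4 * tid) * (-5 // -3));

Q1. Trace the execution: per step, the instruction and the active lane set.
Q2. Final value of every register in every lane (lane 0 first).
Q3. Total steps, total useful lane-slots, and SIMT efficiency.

step 0: eval (s <= 10)               1111111111111111
step 1: u <- 8                       1111111111111111
step 2: u <- min((tid + s), (-9 // 4)) 1111111111111111
step 3: u <- s                       1111111111111111
step 4: s <- (s // -2)               1111111111111111
step 5: u <- ((-4 * tid) * (-5 // -3)) 1111111111111111

Answer: 6 steps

u: 0,-4,-8,-12,-16,-20,-24,-28,-32,-36,-40,-44,-48,-52,-56,-60
s: -3,-3,-3,-3,-3,-3,-3,-3,-3,-3,-3,-3,-3,-3,-3,-3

steps = 6; useful = 96; efficiency = 96/96 = 1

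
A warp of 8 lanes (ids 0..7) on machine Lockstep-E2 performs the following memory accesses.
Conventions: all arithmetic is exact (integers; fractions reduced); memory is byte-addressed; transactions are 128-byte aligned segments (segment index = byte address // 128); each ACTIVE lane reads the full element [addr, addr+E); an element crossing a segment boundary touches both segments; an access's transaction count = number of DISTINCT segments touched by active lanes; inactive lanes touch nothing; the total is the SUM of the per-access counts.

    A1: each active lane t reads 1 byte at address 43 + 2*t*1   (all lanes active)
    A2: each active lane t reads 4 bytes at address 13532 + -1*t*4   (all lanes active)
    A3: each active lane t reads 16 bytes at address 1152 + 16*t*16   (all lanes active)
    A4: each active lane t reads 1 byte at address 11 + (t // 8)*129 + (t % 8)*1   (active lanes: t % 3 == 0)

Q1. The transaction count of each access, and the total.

A1: 1 transaction
A2: 1 transaction
A3: 8 transactions
A4: 1 transaction

Answer: 1,1,8,1; total 11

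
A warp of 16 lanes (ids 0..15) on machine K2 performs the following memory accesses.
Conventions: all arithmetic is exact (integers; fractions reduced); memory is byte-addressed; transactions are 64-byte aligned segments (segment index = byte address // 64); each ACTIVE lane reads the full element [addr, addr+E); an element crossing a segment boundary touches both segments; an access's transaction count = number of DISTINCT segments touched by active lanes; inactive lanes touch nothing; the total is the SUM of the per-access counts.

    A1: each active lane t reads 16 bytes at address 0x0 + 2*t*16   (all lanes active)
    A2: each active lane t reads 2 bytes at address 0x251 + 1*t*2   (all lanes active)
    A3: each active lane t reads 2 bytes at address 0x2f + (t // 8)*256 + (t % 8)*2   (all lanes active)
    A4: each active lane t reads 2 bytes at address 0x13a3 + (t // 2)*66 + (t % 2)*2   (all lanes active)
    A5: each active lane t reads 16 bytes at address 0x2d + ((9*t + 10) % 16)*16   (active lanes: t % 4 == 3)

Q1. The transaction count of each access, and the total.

A1: 8 transactions
A2: 1 transaction
A3: 2 transactions
A4: 8 transactions
A5: 5 transactions

Answer: 8,1,2,8,5; total 24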